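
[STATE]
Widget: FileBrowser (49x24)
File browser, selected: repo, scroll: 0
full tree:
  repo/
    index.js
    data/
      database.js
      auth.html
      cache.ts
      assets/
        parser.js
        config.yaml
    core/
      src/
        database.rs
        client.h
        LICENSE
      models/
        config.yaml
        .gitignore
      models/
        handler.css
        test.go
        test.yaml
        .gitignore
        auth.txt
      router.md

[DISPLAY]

> [-] repo/                                      
    index.js                                     
    [+] data/                                    
    [+] core/                                    
                                                 
                                                 
                                                 
                                                 
                                                 
                                                 
                                                 
                                                 
                                                 
                                                 
                                                 
                                                 
                                                 
                                                 
                                                 
                                                 
                                                 
                                                 
                                                 
                                                 


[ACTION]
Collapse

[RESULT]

> [+] repo/                                      
                                                 
                                                 
                                                 
                                                 
                                                 
                                                 
                                                 
                                                 
                                                 
                                                 
                                                 
                                                 
                                                 
                                                 
                                                 
                                                 
                                                 
                                                 
                                                 
                                                 
                                                 
                                                 
                                                 


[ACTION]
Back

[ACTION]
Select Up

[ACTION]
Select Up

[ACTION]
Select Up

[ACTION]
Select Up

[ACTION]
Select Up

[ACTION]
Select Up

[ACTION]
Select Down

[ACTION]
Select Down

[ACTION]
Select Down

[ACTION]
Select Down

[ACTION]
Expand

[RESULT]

> [-] repo/                                      
    index.js                                     
    [+] data/                                    
    [+] core/                                    
                                                 
                                                 
                                                 
                                                 
                                                 
                                                 
                                                 
                                                 
                                                 
                                                 
                                                 
                                                 
                                                 
                                                 
                                                 
                                                 
                                                 
                                                 
                                                 
                                                 


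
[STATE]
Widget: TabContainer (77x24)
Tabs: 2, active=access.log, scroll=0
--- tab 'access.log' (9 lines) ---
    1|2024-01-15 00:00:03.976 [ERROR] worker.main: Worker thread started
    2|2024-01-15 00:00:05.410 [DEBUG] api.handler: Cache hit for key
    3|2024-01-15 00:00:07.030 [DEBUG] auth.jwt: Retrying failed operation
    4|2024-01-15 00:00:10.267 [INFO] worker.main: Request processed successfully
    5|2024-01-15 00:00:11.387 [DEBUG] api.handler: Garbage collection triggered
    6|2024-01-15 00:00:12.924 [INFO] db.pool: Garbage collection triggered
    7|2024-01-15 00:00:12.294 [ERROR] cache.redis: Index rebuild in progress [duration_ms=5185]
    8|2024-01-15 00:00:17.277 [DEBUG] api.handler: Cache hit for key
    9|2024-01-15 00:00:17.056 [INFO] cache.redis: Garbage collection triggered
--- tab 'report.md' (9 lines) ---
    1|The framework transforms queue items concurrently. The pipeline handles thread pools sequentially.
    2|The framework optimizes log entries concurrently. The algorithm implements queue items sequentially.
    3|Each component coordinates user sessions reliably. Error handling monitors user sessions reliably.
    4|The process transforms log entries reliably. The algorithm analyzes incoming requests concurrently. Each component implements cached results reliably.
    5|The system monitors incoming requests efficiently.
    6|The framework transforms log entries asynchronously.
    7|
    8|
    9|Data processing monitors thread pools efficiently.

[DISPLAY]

[access.log]│ report.md                                                      
─────────────────────────────────────────────────────────────────────────────
2024-01-15 00:00:03.976 [ERROR] worker.main: Worker thread started           
2024-01-15 00:00:05.410 [DEBUG] api.handler: Cache hit for key               
2024-01-15 00:00:07.030 [DEBUG] auth.jwt: Retrying failed operation          
2024-01-15 00:00:10.267 [INFO] worker.main: Request processed successfully   
2024-01-15 00:00:11.387 [DEBUG] api.handler: Garbage collection triggered    
2024-01-15 00:00:12.924 [INFO] db.pool: Garbage collection triggered         
2024-01-15 00:00:12.294 [ERROR] cache.redis: Index rebuild in progress [durat
2024-01-15 00:00:17.277 [DEBUG] api.handler: Cache hit for key               
2024-01-15 00:00:17.056 [INFO] cache.redis: Garbage collection triggered     
                                                                             
                                                                             
                                                                             
                                                                             
                                                                             
                                                                             
                                                                             
                                                                             
                                                                             
                                                                             
                                                                             
                                                                             
                                                                             


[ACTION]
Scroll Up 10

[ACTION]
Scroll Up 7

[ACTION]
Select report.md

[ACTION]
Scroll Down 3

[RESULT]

 access.log │[report.md]                                                     
─────────────────────────────────────────────────────────────────────────────
The process transforms log entries reliably. The algorithm analyzes incoming 
The system monitors incoming requests efficiently.                           
The framework transforms log entries asynchronously.                         
                                                                             
                                                                             
Data processing monitors thread pools efficiently.                           
                                                                             
                                                                             
                                                                             
                                                                             
                                                                             
                                                                             
                                                                             
                                                                             
                                                                             
                                                                             
                                                                             
                                                                             
                                                                             
                                                                             
                                                                             
                                                                             


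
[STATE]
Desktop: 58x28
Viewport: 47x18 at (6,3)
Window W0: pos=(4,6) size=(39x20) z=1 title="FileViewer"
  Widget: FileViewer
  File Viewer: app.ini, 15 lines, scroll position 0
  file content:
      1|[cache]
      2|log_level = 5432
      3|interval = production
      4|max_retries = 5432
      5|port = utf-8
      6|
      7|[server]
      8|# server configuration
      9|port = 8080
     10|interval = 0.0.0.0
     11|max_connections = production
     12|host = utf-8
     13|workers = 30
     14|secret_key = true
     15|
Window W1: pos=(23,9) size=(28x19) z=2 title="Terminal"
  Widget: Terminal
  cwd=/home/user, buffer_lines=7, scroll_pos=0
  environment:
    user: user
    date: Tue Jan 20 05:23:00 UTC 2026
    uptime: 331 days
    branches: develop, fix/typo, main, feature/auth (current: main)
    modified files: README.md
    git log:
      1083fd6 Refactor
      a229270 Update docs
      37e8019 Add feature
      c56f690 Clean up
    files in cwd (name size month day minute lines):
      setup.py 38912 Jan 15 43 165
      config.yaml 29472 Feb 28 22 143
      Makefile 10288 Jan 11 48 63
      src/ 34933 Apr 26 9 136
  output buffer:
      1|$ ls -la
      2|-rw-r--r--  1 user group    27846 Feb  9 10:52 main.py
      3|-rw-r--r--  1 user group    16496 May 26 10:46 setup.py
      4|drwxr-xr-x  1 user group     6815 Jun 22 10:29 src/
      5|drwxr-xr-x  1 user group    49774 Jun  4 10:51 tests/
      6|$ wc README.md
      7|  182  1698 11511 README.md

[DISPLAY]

                                               
                                               
                                               
━━━━━━━━━━━━━━━━━━━━━━━━━━━━━━━━━━━━┓          
FileViewer                          ┃          
────────────────────────────────────┨          
cache]           ┏━━━━━━━━━━━━━━━━━━━━━━━━━━┓  
og_level = 5432  ┃ Terminal                 ┃  
nterval = product┠──────────────────────────┨  
ax_retries = 5432┃$ ls -la                  ┃  
ort = utf-8      ┃-rw-r--r--  1 user group  ┃  
                 ┃-rw-r--r--  1 user group  ┃  
server]          ┃drwxr-xr-x  1 user group  ┃  
 server configura┃drwxr-xr-x  1 user group  ┃  
ort = 8080       ┃$ wc README.md            ┃  
nterval = 0.0.0.0┃  182  1698 11511 README.m┃  
ax_connections = ┃$ █                       ┃  
ost = utf-8      ┃                          ┃  


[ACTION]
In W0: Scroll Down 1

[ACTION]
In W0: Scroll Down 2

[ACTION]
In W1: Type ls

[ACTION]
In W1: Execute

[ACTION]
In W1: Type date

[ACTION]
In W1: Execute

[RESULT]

                                               
                                               
                                               
━━━━━━━━━━━━━━━━━━━━━━━━━━━━━━━━━━━━┓          
FileViewer                          ┃          
────────────────────────────────────┨          
cache]           ┏━━━━━━━━━━━━━━━━━━━━━━━━━━┓  
og_level = 5432  ┃ Terminal                 ┃  
nterval = product┠──────────────────────────┨  
ax_retries = 5432┃$ ls -la                  ┃  
ort = utf-8      ┃-rw-r--r--  1 user group  ┃  
                 ┃-rw-r--r--  1 user group  ┃  
server]          ┃drwxr-xr-x  1 user group  ┃  
 server configura┃drwxr-xr-x  1 user group  ┃  
ort = 8080       ┃$ wc README.md            ┃  
nterval = 0.0.0.0┃  182  1698 11511 README.m┃  
ax_connections = ┃$ ls                      ┃  
ost = utf-8      ┃setup.py  config.yaml  Mak┃  


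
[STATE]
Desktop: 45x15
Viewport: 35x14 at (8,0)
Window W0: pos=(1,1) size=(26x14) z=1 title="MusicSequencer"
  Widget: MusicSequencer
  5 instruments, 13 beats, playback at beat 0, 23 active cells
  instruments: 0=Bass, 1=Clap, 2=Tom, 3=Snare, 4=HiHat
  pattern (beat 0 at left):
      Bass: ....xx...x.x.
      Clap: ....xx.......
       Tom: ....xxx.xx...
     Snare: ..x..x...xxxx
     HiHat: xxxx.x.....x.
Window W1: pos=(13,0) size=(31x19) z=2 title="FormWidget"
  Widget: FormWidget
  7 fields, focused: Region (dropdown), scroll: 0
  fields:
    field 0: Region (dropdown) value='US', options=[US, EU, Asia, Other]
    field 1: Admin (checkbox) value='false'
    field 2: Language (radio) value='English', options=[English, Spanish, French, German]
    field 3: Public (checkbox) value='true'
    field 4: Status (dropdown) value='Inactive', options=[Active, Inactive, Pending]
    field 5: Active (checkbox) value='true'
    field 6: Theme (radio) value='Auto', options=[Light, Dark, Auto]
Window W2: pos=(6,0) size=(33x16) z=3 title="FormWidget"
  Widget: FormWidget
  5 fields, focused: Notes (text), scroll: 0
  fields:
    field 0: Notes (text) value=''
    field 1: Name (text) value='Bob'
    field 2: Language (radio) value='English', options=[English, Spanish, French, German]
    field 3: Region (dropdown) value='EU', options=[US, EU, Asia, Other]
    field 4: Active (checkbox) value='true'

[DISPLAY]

━━━━━━━━━━━━━━━━━━━━━━━━━━━━━━┓━━━━
FormWidget                    ┃    
──────────────────────────────┨────
 Notes:      [               ]┃  ▼]
 Name:       [Bob            ]┃    
 Language:   (●) English  ( ) ┃  ( 
 Region:     [EU            ▼]┃    
 Active:     [x]              ┃  ▼]
                              ┃    
                              ┃( ) 
                              ┃    
                              ┃    
                              ┃    
                              ┃    


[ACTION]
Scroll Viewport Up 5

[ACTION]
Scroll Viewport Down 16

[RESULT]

FormWidget                    ┃    
──────────────────────────────┨────
 Notes:      [               ]┃  ▼]
 Name:       [Bob            ]┃    
 Language:   (●) English  ( ) ┃  ( 
 Region:     [EU            ▼]┃    
 Active:     [x]              ┃  ▼]
                              ┃    
                              ┃( ) 
                              ┃    
                              ┃    
                              ┃    
                              ┃    
                              ┃    


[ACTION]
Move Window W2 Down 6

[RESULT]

──────────────────────────────┨    
 Notes:      [               ]┃────
 Name:       [Bob            ]┃  ▼]
 Language:   (●) English  ( ) ┃    
 Region:     [EU            ▼]┃  ( 
 Active:     [x]              ┃    
                              ┃  ▼]
                              ┃    
                              ┃( ) 
                              ┃    
                              ┃    
                              ┃    
                              ┃    
━━━━━━━━━━━━━━━━━━━━━━━━━━━━━━┛    


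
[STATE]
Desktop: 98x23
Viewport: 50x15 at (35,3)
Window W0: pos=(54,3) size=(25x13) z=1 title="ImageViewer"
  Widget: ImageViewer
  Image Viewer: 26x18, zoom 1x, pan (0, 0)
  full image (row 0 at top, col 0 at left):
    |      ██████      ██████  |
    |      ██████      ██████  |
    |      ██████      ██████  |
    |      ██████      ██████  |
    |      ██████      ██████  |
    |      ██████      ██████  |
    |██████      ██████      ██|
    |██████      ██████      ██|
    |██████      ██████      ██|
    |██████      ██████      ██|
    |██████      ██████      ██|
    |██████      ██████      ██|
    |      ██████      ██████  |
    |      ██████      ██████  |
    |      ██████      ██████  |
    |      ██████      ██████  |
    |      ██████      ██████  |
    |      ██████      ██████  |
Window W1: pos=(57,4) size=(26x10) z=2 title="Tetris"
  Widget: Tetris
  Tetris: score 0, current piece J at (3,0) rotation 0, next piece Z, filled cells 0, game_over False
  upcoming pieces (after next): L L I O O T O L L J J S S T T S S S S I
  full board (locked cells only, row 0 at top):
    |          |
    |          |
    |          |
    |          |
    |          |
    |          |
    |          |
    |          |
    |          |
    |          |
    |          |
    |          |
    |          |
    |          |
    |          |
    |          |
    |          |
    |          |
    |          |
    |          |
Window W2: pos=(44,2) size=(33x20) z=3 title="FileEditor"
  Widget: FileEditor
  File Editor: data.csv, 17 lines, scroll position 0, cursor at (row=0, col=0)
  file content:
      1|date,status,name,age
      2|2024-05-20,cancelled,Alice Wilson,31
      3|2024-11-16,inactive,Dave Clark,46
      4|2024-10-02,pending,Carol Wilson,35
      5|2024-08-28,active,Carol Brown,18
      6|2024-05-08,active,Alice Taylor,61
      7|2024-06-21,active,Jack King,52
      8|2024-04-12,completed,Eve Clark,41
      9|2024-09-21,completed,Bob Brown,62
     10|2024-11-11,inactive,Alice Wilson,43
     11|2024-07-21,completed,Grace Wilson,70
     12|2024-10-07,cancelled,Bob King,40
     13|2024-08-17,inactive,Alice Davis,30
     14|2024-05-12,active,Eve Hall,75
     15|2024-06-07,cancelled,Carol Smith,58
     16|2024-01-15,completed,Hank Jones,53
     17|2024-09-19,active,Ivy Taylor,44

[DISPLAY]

         ┃ FileEditor                    ┃━┓      
         ┠───────────────────────────────┨━━━━━┓  
         ┃█ate,status,name,age          ▲┃     ┃  
         ┃2024-05-20,cancelled,Alice Wil█┃─────┨  
         ┃2024-11-16,inactive,Dave Clark░┃     ┃  
         ┃2024-10-02,pending,Carol Wilso░┃     ┃  
         ┃2024-08-28,active,Carol Brown,░┃     ┃  
         ┃2024-05-08,active,Alice Taylor░┃     ┃  
         ┃2024-06-21,active,Jack King,52░┃     ┃  
         ┃2024-04-12,completed,Eve Clark░┃     ┃  
         ┃2024-09-21,completed,Bob Brown░┃━━━━━┛  
         ┃2024-11-11,inactive,Alice Wils░┃ ┃      
         ┃2024-07-21,completed,Grace Wil░┃━┛      
         ┃2024-10-07,cancelled,Bob King,░┃        
         ┃2024-08-17,inactive,Alice Davi░┃        


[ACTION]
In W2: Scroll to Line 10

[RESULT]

         ┃ FileEditor                    ┃━┓      
         ┠───────────────────────────────┨━━━━━┓  
         ┃2024-05-20,cancelled,Alice Wil▲┃     ┃  
         ┃2024-11-16,inactive,Dave Clark░┃─────┨  
         ┃2024-10-02,pending,Carol Wilso░┃     ┃  
         ┃2024-08-28,active,Carol Brown,░┃     ┃  
         ┃2024-05-08,active,Alice Taylor░┃     ┃  
         ┃2024-06-21,active,Jack King,52░┃     ┃  
         ┃2024-04-12,completed,Eve Clark░┃     ┃  
         ┃2024-09-21,completed,Bob Brown░┃     ┃  
         ┃2024-11-11,inactive,Alice Wils░┃━━━━━┛  
         ┃2024-07-21,completed,Grace Wil░┃ ┃      
         ┃2024-10-07,cancelled,Bob King,░┃━┛      
         ┃2024-08-17,inactive,Alice Davi░┃        
         ┃2024-05-12,active,Eve Hall,75 ░┃        


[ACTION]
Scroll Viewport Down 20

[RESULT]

         ┃2024-08-28,active,Carol Brown,░┃     ┃  
         ┃2024-05-08,active,Alice Taylor░┃     ┃  
         ┃2024-06-21,active,Jack King,52░┃     ┃  
         ┃2024-04-12,completed,Eve Clark░┃     ┃  
         ┃2024-09-21,completed,Bob Brown░┃     ┃  
         ┃2024-11-11,inactive,Alice Wils░┃━━━━━┛  
         ┃2024-07-21,completed,Grace Wil░┃ ┃      
         ┃2024-10-07,cancelled,Bob King,░┃━┛      
         ┃2024-08-17,inactive,Alice Davi░┃        
         ┃2024-05-12,active,Eve Hall,75 ░┃        
         ┃2024-06-07,cancelled,Carol Smi░┃        
         ┃2024-01-15,completed,Hank Jone█┃        
         ┃2024-09-19,active,Ivy Taylor,4▼┃        
         ┗━━━━━━━━━━━━━━━━━━━━━━━━━━━━━━━┛        
                                                  


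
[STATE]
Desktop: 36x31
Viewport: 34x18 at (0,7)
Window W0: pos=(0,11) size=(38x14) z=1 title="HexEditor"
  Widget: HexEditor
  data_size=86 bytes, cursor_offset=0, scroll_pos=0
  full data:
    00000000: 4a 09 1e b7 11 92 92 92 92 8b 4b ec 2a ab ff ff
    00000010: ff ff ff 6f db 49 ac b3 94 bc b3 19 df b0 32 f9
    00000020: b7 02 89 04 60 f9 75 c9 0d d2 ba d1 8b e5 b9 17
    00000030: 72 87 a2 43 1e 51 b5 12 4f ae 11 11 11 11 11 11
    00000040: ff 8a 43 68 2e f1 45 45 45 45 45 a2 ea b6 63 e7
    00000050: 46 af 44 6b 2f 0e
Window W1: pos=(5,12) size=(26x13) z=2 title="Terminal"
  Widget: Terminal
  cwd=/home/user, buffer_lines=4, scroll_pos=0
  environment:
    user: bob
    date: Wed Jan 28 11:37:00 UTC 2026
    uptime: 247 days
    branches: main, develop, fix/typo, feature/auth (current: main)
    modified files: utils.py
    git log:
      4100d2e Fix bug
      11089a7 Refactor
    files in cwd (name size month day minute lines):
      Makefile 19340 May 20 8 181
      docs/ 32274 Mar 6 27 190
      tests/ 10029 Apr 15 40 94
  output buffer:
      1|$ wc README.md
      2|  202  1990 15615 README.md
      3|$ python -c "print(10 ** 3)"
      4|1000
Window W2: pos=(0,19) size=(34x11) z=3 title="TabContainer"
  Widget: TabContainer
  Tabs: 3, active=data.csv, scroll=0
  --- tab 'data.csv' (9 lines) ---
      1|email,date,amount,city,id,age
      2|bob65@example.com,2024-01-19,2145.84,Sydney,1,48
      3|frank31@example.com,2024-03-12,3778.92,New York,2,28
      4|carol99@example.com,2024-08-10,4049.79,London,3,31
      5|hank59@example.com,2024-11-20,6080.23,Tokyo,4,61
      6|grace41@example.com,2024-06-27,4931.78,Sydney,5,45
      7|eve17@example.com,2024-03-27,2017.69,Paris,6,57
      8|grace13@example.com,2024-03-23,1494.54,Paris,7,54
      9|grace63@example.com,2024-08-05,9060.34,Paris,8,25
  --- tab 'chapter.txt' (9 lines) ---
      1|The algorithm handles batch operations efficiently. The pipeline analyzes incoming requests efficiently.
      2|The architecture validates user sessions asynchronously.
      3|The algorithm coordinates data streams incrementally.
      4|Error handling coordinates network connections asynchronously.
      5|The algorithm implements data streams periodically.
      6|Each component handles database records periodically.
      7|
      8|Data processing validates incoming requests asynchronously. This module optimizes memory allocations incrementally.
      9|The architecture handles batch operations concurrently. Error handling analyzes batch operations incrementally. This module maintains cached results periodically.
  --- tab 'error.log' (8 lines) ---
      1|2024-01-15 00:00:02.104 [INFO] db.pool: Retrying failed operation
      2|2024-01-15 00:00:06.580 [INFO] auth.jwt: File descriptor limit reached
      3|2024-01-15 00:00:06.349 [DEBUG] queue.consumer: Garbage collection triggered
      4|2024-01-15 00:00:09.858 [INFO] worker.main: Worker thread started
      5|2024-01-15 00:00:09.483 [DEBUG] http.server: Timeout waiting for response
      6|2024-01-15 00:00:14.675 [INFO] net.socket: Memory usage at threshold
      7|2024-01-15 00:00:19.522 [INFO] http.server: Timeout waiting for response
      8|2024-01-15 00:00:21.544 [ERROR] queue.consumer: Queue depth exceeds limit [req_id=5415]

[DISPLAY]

                                  
                                  
                                  
                                  
┏━━━━━━━━━━━━━━━━━━━━━━━━━━━━━━━━━
┃ Hex┏━━━━━━━━━━━━━━━━━━━━━━━━┓   
┠────┃ Terminal               ┃───
┃0000┠────────────────────────┨ 92
┃0000┃$ wc README.md          ┃ b3
┃0000┃  202  1990 15615 README┃ c9
┃0000┃$ python -c "print(10 **┃ 12
┃0000┃1000                    ┃ 45
┏━━━━━━━━━━━━━━━━━━━━━━━━━━━━━━━━┓
┃ TabContainer                   ┃
┠────────────────────────────────┨
┃[data.csv]│ chapter.txt │ error.┃
┃────────────────────────────────┃
┃email,date,amount,city,id,age   ┃


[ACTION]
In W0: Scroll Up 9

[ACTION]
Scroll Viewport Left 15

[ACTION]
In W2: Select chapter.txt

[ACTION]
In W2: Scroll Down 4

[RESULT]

                                  
                                  
                                  
                                  
┏━━━━━━━━━━━━━━━━━━━━━━━━━━━━━━━━━
┃ Hex┏━━━━━━━━━━━━━━━━━━━━━━━━┓   
┠────┃ Terminal               ┃───
┃0000┠────────────────────────┨ 92
┃0000┃$ wc README.md          ┃ b3
┃0000┃  202  1990 15615 README┃ c9
┃0000┃$ python -c "print(10 **┃ 12
┃0000┃1000                    ┃ 45
┏━━━━━━━━━━━━━━━━━━━━━━━━━━━━━━━━┓
┃ TabContainer                   ┃
┠────────────────────────────────┨
┃ data.csv │[chapter.txt]│ error.┃
┃────────────────────────────────┃
┃The algorithm implements data st┃


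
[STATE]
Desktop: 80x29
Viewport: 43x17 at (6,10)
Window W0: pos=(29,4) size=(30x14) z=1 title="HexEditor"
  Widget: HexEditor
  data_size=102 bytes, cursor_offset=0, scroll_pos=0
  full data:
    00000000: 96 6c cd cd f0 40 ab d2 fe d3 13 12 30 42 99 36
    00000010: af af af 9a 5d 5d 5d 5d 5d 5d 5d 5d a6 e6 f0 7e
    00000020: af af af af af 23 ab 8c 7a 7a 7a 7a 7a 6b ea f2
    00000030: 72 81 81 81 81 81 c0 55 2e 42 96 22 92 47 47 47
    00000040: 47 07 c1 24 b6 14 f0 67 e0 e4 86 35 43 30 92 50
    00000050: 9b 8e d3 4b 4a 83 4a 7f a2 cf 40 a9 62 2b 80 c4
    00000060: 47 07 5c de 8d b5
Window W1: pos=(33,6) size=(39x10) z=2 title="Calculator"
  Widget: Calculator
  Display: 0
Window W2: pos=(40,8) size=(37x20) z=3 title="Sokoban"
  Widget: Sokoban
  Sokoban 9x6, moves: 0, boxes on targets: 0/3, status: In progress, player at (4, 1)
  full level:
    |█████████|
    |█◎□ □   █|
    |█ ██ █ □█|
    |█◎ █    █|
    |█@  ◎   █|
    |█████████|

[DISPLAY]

                       ┃000┃┌───┬─┠────────
                       ┃000┃│ 7 │ ┃████████
                       ┃000┃├───┼─┃█◎□ □   
                       ┃000┃│ 4 │ ┃█ ██ █ □
                       ┃   ┃└───┴─┃█◎ █    
                       ┃   ┗━━━━━━┃█@  ◎   
                       ┃          ┃████████
                       ┗━━━━━━━━━━┃Moves: 0
                                  ┃        
                                  ┃        
                                  ┃        
                                  ┃        
                                  ┃        
                                  ┃        
                                  ┃        
                                  ┃        
                                  ┃        


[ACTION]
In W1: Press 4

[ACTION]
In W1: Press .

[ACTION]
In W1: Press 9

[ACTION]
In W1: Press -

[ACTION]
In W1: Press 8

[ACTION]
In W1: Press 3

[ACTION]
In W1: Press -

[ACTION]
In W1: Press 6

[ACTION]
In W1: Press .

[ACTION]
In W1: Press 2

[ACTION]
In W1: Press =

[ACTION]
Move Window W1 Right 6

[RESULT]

                       ┃00000030 ┃┠────────
                       ┃00000040 ┃┃████████
                       ┃00000050 ┃┃█◎□ □   
                       ┃00000060 ┃┃█ ██ █ □
                       ┃         ┃┃█◎ █    
                       ┃         ┗┃█@  ◎   
                       ┃          ┃████████
                       ┗━━━━━━━━━━┃Moves: 0
                                  ┃        
                                  ┃        
                                  ┃        
                                  ┃        
                                  ┃        
                                  ┃        
                                  ┃        
                                  ┃        
                                  ┃        


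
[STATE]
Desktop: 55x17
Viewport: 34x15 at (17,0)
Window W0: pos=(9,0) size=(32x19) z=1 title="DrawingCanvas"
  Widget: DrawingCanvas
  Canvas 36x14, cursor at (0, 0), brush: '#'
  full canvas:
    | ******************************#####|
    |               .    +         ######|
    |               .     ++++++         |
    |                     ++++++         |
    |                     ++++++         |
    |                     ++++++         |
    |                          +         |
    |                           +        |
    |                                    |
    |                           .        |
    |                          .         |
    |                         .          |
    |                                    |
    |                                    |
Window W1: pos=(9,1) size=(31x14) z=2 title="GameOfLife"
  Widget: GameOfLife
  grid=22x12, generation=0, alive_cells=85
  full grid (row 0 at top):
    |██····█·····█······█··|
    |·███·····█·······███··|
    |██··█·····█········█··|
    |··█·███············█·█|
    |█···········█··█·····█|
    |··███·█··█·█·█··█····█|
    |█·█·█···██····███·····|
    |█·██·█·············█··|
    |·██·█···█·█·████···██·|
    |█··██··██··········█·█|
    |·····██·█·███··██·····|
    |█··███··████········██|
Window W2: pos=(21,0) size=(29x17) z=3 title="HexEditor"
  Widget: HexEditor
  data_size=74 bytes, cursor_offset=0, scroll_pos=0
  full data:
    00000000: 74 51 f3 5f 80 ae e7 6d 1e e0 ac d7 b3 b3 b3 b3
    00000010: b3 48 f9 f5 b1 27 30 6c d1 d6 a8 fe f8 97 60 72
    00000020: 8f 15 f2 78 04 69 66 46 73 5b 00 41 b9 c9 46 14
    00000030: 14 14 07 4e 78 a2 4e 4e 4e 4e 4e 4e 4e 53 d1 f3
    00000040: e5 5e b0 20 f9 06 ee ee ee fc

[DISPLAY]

━━━━┏━━━━━━━━━━━━━━━━━━━━━━━━━━━┓ 
━━━━┃ HexEditor                 ┃ 
Life┠───────────────────────────┨ 
────┃00000000  74 51 f3 5f 80 ae┃ 
    ┃00000010  b3 48 f9 f5 b1 27┃ 
··█·┃00000020  8f 15 f2 78 04 69┃ 
···█┃00000030  14 14 07 4e 78 a2┃ 
····┃00000040  e5 5e b0 20 f9 06┃ 
····┃                           ┃ 
··█·┃                           ┃ 
·██·┃                           ┃ 
····┃                           ┃ 
·█·█┃                           ┃ 
██··┃                           ┃ 
━━━━┃                           ┃ 


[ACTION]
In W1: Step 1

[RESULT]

━━━━┏━━━━━━━━━━━━━━━━━━━━━━━━━━━┓ 
━━━━┃ HexEditor                 ┃ 
Life┠───────────────────────────┨ 
────┃00000000  74 51 f3 5f 80 ae┃ 
    ┃00000010  b3 48 f9 f5 b1 27┃ 
····┃00000020  8f 15 f2 78 04 69┃ 
····┃00000030  14 14 07 4e 78 a2┃ 
····┃00000040  e5 5e b0 20 f9 06┃ 
····┃                           ┃ 
·███┃                           ┃ 
·███┃                           ┃ 
·█··┃                           ┃ 
███·┃                           ┃ 
·█·█┃                           ┃ 
━━━━┃                           ┃ 


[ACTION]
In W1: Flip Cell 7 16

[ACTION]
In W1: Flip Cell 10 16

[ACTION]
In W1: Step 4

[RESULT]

━━━━┏━━━━━━━━━━━━━━━━━━━━━━━━━━━┓ 
━━━━┃ HexEditor                 ┃ 
Life┠───────────────────────────┨ 
────┃00000000  74 51 f3 5f 80 ae┃ 
    ┃00000010  b3 48 f9 f5 b1 27┃ 
····┃00000020  8f 15 f2 78 04 69┃ 
··██┃00000030  14 14 07 4e 78 a2┃ 
·█··┃00000040  e5 5e b0 20 f9 06┃ 
·█··┃                           ┃ 
····┃                           ┃ 
·█··┃                           ┃ 
·█··┃                           ┃ 
····┃                           ┃ 
··█·┃                           ┃ 
━━━━┃                           ┃ 


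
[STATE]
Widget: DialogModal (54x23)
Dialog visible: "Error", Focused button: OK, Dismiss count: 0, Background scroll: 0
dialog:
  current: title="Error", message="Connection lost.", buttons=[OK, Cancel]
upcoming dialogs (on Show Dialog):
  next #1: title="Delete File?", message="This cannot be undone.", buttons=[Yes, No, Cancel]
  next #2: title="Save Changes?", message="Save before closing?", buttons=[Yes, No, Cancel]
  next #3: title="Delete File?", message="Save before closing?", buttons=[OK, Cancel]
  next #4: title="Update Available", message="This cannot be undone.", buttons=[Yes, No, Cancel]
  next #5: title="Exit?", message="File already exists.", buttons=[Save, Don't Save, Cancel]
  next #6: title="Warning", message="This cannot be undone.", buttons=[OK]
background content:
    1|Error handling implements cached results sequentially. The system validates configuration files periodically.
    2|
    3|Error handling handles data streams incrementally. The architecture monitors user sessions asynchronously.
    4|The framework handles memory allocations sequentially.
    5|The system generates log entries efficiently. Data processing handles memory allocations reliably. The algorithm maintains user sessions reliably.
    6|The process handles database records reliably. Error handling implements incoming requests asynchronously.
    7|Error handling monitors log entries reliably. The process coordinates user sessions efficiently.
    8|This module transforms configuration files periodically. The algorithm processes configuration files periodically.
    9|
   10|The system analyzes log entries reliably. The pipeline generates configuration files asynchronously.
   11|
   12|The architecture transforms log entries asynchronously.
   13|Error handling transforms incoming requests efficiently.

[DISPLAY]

Error handling implements cached results sequentially.
                                                      
Error handling handles data streams incrementally. The
The framework handles memory allocations sequentially.
The system generates log entries efficiently. Data pro
The process handles database records reliably. Error h
Error handling monitors log entries reliably. The proc
This module transforms configuration files periodicall
                                                      
The system analyz┌──────────────────┐bly. The pipeline
                 │      Error       │                 
The architecture │ Connection lost. │es asynchronously
Error handling tr│  [OK]  Cancel    │quests efficientl
                 └──────────────────┘                 
                                                      
                                                      
                                                      
                                                      
                                                      
                                                      
                                                      
                                                      
                                                      


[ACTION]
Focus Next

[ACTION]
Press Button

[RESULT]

Error handling implements cached results sequentially.
                                                      
Error handling handles data streams incrementally. The
The framework handles memory allocations sequentially.
The system generates log entries efficiently. Data pro
The process handles database records reliably. Error h
Error handling monitors log entries reliably. The proc
This module transforms configuration files periodicall
                                                      
The system analyzes log entries reliably. The pipeline
                                                      
The architecture transforms log entries asynchronously
Error handling transforms incoming requests efficientl
                                                      
                                                      
                                                      
                                                      
                                                      
                                                      
                                                      
                                                      
                                                      
                                                      


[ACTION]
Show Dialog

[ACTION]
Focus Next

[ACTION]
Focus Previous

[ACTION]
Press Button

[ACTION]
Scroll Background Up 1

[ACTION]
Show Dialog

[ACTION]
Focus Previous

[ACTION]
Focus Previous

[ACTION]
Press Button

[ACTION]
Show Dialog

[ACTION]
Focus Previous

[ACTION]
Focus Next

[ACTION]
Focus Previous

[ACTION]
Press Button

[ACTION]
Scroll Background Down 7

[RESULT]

This module transforms configuration files periodicall
                                                      
The system analyzes log entries reliably. The pipeline
                                                      
The architecture transforms log entries asynchronously
Error handling transforms incoming requests efficientl
                                                      
                                                      
                                                      
                                                      
                                                      
                                                      
                                                      
                                                      
                                                      
                                                      
                                                      
                                                      
                                                      
                                                      
                                                      
                                                      
                                                      
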